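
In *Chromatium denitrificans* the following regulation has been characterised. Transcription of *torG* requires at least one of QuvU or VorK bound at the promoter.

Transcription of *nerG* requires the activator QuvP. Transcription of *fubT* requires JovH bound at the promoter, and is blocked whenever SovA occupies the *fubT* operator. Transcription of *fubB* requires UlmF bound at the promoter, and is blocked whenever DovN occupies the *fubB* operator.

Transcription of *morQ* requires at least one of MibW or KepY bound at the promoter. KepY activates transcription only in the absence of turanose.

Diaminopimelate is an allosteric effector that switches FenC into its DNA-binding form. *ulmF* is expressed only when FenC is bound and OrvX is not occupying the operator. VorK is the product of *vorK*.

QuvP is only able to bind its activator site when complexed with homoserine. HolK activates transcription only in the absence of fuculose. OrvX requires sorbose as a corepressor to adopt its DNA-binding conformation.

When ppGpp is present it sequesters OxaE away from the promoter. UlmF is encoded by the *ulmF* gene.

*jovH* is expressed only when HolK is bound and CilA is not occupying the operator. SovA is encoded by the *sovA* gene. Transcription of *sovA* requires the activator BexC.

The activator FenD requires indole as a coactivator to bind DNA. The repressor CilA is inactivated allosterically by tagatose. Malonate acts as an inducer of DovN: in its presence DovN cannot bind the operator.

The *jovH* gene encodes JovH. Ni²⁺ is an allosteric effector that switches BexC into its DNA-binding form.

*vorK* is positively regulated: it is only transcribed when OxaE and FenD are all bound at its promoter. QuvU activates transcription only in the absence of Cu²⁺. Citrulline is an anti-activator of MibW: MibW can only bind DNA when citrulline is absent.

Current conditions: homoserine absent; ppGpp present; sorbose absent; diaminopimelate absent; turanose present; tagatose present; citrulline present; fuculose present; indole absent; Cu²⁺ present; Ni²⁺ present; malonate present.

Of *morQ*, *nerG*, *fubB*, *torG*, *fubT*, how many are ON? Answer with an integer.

Citrulline is present, so MibW is inactive.
Turanose is present, so KepY is inactive.
No activator is available at the *morQ* promoter, so *morQ* is not transcribed.
→ *morQ* is OFF.
Homoserine is absent, so QuvP is inactive.
Required activator QuvP is absent, so *nerG* is not transcribed.
→ *nerG* is OFF.
Diaminopimelate is absent, so FenC is inactive.
Sorbose is absent, so OrvX is inactive.
Required activator FenC is absent, so *ulmF* is not transcribed.
So UlmF is not produced.
Malonate is present, so DovN is inactive.
Required activator UlmF is absent, so *fubB* is not transcribed.
→ *fubB* is OFF.
Cu²⁺ is present, so QuvU is inactive.
ppGpp is present, so OxaE is inactive.
Indole is absent, so FenD is inactive.
Required activator OxaE is absent, so *vorK* is not transcribed.
So VorK is not produced.
No activator is available at the *torG* promoter, so *torG* is not transcribed.
→ *torG* is OFF.
Fuculose is present, so HolK is inactive.
Tagatose is present, so CilA is inactive.
Required activator HolK is absent, so *jovH* is not transcribed.
So JovH is not produced.
Ni²⁺ is present, so BexC is active.
No repressor is bound and BexC is active, so *sovA* is transcribed.
So SovA is produced and active.
With repressor SovA bound, *fubT* is not transcribed.
→ *fubT* is OFF.
0 of the 5 genes are transcribed.

0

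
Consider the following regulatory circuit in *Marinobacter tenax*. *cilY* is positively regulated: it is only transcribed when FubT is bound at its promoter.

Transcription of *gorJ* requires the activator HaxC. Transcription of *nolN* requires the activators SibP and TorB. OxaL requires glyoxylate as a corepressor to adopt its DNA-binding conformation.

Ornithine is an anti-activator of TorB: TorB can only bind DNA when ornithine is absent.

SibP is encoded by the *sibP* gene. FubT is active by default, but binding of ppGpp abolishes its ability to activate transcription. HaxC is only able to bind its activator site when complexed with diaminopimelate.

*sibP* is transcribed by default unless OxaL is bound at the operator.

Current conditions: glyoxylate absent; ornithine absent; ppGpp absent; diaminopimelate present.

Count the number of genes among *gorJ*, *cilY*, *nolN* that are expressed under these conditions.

Diaminopimelate is present, so HaxC is active.
No repressor is bound and HaxC is active, so *gorJ* is transcribed.
→ *gorJ* is ON.
ppGpp is absent, so FubT is active.
No repressor is bound and FubT is active, so *cilY* is transcribed.
→ *cilY* is ON.
Glyoxylate is absent, so OxaL is inactive.
With no repressor bound, *sibP* is transcribed.
So SibP is produced and active.
Ornithine is absent, so TorB is active.
No repressor is bound and SibP and TorB are active, so *nolN* is transcribed.
→ *nolN* is ON.
3 of the 3 genes are transcribed.

3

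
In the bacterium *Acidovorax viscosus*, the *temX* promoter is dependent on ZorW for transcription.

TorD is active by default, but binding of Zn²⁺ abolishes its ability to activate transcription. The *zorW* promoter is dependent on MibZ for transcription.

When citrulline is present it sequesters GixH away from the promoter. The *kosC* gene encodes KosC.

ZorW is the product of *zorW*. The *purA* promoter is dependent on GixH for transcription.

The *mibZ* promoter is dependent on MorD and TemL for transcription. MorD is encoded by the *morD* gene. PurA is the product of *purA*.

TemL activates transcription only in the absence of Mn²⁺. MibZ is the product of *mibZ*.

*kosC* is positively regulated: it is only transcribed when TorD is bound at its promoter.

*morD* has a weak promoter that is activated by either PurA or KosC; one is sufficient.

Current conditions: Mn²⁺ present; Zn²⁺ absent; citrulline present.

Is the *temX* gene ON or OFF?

OFF

Citrulline is present, so GixH is inactive.
Required activator GixH is absent, so *purA* is not transcribed.
So PurA is not produced.
Zn²⁺ is absent, so TorD is active.
No repressor is bound and TorD is active, so *kosC* is transcribed.
So KosC is produced and active.
Activator KosC is present, so *morD* is transcribed.
So MorD is produced and active.
Mn²⁺ is present, so TemL is inactive.
Required activator TemL is absent, so *mibZ* is not transcribed.
So MibZ is not produced.
Required activator MibZ is absent, so *zorW* is not transcribed.
So ZorW is not produced.
Required activator ZorW is absent, so *temX* is not transcribed.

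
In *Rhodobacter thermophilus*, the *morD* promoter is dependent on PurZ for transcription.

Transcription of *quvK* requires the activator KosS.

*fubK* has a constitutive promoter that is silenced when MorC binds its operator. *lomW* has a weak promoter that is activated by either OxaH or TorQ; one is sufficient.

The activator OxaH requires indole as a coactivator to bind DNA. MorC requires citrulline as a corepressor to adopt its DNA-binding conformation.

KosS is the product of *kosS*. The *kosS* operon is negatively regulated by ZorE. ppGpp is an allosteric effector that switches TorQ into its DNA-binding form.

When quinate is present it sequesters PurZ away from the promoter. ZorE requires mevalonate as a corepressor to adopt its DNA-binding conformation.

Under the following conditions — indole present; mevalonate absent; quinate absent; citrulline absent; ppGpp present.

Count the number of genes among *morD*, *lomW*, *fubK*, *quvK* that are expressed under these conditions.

4

Quinate is absent, so PurZ is active.
No repressor is bound and PurZ is active, so *morD* is transcribed.
→ *morD* is ON.
Indole is present, so OxaH is active.
ppGpp is present, so TorQ is active.
Activator OxaH is present, so *lomW* is transcribed.
→ *lomW* is ON.
Citrulline is absent, so MorC is inactive.
With no repressor bound, *fubK* is transcribed.
→ *fubK* is ON.
Mevalonate is absent, so ZorE is inactive.
With no repressor bound, *kosS* is transcribed.
So KosS is produced and active.
No repressor is bound and KosS is active, so *quvK* is transcribed.
→ *quvK* is ON.
4 of the 4 genes are transcribed.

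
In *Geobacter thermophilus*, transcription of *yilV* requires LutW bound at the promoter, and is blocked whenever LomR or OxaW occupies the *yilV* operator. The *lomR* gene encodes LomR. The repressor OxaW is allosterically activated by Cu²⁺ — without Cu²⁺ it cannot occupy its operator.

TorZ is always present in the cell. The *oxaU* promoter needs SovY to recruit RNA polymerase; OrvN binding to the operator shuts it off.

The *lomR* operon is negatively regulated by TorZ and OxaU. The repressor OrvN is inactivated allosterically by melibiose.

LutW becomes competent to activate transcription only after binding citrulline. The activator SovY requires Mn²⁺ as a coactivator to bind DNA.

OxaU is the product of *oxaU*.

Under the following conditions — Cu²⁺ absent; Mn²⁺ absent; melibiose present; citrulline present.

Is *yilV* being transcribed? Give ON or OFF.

ON

TorZ is produced constitutively and is active.
Melibiose is present, so OrvN is inactive.
Mn²⁺ is absent, so SovY is inactive.
Required activator SovY is absent, so *oxaU* is not transcribed.
So OxaU is not produced.
With repressor TorZ bound, *lomR* is not transcribed.
So LomR is not produced.
Citrulline is present, so LutW is active.
Cu²⁺ is absent, so OxaW is inactive.
No repressor is bound and LutW is active, so *yilV* is transcribed.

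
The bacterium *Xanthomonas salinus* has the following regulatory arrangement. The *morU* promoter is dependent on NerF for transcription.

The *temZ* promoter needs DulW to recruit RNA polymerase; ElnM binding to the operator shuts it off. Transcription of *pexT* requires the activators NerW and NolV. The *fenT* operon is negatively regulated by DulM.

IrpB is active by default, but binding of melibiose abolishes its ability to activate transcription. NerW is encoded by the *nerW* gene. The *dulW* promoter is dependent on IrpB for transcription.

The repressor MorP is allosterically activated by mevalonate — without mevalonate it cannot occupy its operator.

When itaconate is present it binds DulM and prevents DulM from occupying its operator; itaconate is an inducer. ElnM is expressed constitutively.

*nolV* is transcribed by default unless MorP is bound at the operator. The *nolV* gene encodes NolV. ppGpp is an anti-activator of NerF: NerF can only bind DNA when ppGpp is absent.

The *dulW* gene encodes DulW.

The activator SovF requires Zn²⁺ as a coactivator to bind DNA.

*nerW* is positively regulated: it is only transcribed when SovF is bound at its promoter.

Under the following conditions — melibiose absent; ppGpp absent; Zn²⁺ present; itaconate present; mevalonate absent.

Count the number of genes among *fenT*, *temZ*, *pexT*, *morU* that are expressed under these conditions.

Itaconate is present, so DulM is inactive.
With no repressor bound, *fenT* is transcribed.
→ *fenT* is ON.
ElnM is produced constitutively and is active.
Melibiose is absent, so IrpB is active.
No repressor is bound and IrpB is active, so *dulW* is transcribed.
So DulW is produced and active.
With repressor ElnM bound, *temZ* is not transcribed.
→ *temZ* is OFF.
Zn²⁺ is present, so SovF is active.
No repressor is bound and SovF is active, so *nerW* is transcribed.
So NerW is produced and active.
Mevalonate is absent, so MorP is inactive.
With no repressor bound, *nolV* is transcribed.
So NolV is produced and active.
No repressor is bound and NerW and NolV are active, so *pexT* is transcribed.
→ *pexT* is ON.
ppGpp is absent, so NerF is active.
No repressor is bound and NerF is active, so *morU* is transcribed.
→ *morU* is ON.
3 of the 4 genes are transcribed.

3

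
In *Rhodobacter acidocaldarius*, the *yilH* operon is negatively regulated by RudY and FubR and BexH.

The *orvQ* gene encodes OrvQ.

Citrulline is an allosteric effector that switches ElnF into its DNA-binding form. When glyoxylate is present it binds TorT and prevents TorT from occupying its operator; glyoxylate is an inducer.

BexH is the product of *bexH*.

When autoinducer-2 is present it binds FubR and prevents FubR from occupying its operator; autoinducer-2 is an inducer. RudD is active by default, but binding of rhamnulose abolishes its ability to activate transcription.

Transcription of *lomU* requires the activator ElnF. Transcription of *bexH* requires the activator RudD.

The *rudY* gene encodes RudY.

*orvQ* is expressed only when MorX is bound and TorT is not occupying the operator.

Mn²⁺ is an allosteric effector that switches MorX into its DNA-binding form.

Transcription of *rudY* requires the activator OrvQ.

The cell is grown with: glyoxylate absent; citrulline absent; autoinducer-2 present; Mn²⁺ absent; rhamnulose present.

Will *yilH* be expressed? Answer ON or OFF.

ON

Glyoxylate is absent, so TorT is active.
Mn²⁺ is absent, so MorX is inactive.
With repressor TorT bound, *orvQ* is not transcribed.
So OrvQ is not produced.
Required activator OrvQ is absent, so *rudY* is not transcribed.
So RudY is not produced.
Autoinducer-2 is present, so FubR is inactive.
Rhamnulose is present, so RudD is inactive.
Required activator RudD is absent, so *bexH* is not transcribed.
So BexH is not produced.
With no repressor bound, *yilH* is transcribed.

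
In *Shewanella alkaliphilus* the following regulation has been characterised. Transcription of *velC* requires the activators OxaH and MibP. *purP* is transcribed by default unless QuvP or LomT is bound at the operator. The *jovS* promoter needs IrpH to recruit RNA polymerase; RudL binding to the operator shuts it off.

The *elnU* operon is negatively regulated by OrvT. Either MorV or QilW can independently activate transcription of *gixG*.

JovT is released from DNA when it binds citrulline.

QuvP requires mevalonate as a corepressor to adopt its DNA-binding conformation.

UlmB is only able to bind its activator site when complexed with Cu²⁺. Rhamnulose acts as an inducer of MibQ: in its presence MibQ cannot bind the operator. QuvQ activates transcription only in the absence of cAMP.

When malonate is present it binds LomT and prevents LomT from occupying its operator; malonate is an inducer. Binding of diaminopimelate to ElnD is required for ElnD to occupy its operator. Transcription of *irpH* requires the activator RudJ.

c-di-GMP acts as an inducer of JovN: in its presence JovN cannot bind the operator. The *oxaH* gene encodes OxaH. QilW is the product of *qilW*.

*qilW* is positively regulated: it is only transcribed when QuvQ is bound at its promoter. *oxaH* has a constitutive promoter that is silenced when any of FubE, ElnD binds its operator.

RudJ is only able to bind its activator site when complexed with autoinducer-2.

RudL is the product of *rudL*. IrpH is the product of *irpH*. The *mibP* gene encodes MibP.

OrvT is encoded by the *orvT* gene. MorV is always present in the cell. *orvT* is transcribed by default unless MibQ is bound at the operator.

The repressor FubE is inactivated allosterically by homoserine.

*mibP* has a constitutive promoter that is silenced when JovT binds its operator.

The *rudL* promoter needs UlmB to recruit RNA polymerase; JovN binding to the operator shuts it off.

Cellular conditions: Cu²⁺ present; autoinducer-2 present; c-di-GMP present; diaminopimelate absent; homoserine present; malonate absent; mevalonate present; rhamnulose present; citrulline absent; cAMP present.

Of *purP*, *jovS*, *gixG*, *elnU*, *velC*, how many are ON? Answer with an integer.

1

Mevalonate is present, so QuvP is active.
Malonate is absent, so LomT is active.
With repressor QuvP bound, *purP* is not transcribed.
→ *purP* is OFF.
Cu²⁺ is present, so UlmB is active.
c-di-GMP is present, so JovN is inactive.
No repressor is bound and UlmB is active, so *rudL* is transcribed.
So RudL is produced and active.
Autoinducer-2 is present, so RudJ is active.
No repressor is bound and RudJ is active, so *irpH* is transcribed.
So IrpH is produced and active.
With repressor RudL bound, *jovS* is not transcribed.
→ *jovS* is OFF.
MorV is produced constitutively and is active.
cAMP is present, so QuvQ is inactive.
Required activator QuvQ is absent, so *qilW* is not transcribed.
So QilW is not produced.
Activator MorV is present, so *gixG* is transcribed.
→ *gixG* is ON.
Rhamnulose is present, so MibQ is inactive.
With no repressor bound, *orvT* is transcribed.
So OrvT is produced and active.
With repressor OrvT bound, *elnU* is not transcribed.
→ *elnU* is OFF.
Homoserine is present, so FubE is inactive.
Diaminopimelate is absent, so ElnD is inactive.
With no repressor bound, *oxaH* is transcribed.
So OxaH is produced and active.
Citrulline is absent, so JovT is active.
With repressor JovT bound, *mibP* is not transcribed.
So MibP is not produced.
Required activator MibP is absent, so *velC* is not transcribed.
→ *velC* is OFF.
1 of the 5 genes is transcribed.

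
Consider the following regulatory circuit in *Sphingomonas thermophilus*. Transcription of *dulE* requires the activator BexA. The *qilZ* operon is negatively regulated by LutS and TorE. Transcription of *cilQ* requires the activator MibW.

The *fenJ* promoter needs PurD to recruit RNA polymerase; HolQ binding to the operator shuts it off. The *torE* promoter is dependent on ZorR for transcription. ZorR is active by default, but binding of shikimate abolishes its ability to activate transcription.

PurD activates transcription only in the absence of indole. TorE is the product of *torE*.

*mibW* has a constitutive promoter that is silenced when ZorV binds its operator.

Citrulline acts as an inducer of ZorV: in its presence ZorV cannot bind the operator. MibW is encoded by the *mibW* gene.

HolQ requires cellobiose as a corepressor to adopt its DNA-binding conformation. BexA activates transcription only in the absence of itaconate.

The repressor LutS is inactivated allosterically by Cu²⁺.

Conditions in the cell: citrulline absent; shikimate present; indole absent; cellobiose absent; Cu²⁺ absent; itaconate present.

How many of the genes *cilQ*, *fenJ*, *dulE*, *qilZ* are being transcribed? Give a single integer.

Citrulline is absent, so ZorV is active.
With repressor ZorV bound, *mibW* is not transcribed.
So MibW is not produced.
Required activator MibW is absent, so *cilQ* is not transcribed.
→ *cilQ* is OFF.
Indole is absent, so PurD is active.
Cellobiose is absent, so HolQ is inactive.
No repressor is bound and PurD is active, so *fenJ* is transcribed.
→ *fenJ* is ON.
Itaconate is present, so BexA is inactive.
Required activator BexA is absent, so *dulE* is not transcribed.
→ *dulE* is OFF.
Cu²⁺ is absent, so LutS is active.
Shikimate is present, so ZorR is inactive.
Required activator ZorR is absent, so *torE* is not transcribed.
So TorE is not produced.
With repressor LutS bound, *qilZ* is not transcribed.
→ *qilZ* is OFF.
1 of the 4 genes is transcribed.

1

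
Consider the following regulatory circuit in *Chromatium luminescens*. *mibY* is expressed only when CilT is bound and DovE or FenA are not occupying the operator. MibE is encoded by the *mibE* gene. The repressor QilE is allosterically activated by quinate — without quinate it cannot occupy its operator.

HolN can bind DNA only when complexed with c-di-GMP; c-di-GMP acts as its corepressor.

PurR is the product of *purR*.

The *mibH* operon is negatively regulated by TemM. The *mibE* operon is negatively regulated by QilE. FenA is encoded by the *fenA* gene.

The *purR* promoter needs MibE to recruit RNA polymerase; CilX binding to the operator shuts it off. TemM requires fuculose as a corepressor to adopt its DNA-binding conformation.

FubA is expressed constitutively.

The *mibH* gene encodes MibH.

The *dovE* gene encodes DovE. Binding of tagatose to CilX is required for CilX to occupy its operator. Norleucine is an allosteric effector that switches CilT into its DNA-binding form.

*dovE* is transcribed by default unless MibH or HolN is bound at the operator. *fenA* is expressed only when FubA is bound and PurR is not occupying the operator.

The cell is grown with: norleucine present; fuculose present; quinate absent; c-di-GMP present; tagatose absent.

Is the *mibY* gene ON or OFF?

ON

Fuculose is present, so TemM is active.
With repressor TemM bound, *mibH* is not transcribed.
So MibH is not produced.
c-di-GMP is present, so HolN is active.
With repressor HolN bound, *dovE* is not transcribed.
So DovE is not produced.
Quinate is absent, so QilE is inactive.
With no repressor bound, *mibE* is transcribed.
So MibE is produced and active.
Tagatose is absent, so CilX is inactive.
No repressor is bound and MibE is active, so *purR* is transcribed.
So PurR is produced and active.
FubA is produced constitutively and is active.
With repressor PurR bound, *fenA* is not transcribed.
So FenA is not produced.
Norleucine is present, so CilT is active.
No repressor is bound and CilT is active, so *mibY* is transcribed.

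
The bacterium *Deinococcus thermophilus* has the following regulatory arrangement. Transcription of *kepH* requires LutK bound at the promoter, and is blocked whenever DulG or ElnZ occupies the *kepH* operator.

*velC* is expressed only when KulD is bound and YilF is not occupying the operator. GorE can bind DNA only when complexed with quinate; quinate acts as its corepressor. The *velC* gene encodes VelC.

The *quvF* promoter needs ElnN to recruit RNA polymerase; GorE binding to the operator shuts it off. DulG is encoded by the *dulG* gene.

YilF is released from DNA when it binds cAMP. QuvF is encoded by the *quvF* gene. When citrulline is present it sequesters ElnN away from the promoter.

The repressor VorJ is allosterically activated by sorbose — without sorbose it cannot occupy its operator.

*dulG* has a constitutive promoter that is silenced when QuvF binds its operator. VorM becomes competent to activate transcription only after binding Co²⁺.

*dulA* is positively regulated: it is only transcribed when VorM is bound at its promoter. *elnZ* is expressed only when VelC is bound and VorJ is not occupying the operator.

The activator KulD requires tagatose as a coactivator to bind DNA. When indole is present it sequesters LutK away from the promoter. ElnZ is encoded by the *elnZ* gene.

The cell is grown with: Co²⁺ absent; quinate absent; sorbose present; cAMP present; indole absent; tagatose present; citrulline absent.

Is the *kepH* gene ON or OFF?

ON

Quinate is absent, so GorE is inactive.
Citrulline is absent, so ElnN is active.
No repressor is bound and ElnN is active, so *quvF* is transcribed.
So QuvF is produced and active.
With repressor QuvF bound, *dulG* is not transcribed.
So DulG is not produced.
cAMP is present, so YilF is inactive.
Tagatose is present, so KulD is active.
No repressor is bound and KulD is active, so *velC* is transcribed.
So VelC is produced and active.
Sorbose is present, so VorJ is active.
With repressor VorJ bound, *elnZ* is not transcribed.
So ElnZ is not produced.
Indole is absent, so LutK is active.
No repressor is bound and LutK is active, so *kepH* is transcribed.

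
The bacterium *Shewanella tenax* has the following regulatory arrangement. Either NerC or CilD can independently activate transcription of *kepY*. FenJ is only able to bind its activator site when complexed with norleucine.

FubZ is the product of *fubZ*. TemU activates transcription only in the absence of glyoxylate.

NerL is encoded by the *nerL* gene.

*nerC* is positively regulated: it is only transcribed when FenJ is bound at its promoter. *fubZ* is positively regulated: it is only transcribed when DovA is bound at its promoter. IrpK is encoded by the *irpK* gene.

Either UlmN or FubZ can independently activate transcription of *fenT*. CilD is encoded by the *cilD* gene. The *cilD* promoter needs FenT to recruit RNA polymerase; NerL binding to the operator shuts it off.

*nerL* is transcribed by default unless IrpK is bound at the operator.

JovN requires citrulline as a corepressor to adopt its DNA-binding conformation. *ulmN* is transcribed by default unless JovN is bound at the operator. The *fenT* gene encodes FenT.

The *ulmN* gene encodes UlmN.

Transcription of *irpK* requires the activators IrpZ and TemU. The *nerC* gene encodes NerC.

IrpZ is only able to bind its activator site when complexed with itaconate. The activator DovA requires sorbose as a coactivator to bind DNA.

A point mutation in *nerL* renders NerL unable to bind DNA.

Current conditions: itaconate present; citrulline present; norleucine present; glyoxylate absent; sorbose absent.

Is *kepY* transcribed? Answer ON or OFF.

Norleucine is present, so FenJ is active.
No repressor is bound and FenJ is active, so *nerC* is transcribed.
So NerC is produced and active.
NerL is non-functional in this strain, so it has no effect.
Citrulline is present, so JovN is active.
With repressor JovN bound, *ulmN* is not transcribed.
So UlmN is not produced.
Sorbose is absent, so DovA is inactive.
Required activator DovA is absent, so *fubZ* is not transcribed.
So FubZ is not produced.
No activator is available at the *fenT* promoter, so *fenT* is not transcribed.
So FenT is not produced.
Required activator FenT is absent, so *cilD* is not transcribed.
So CilD is not produced.
Activator NerC is present, so *kepY* is transcribed.

ON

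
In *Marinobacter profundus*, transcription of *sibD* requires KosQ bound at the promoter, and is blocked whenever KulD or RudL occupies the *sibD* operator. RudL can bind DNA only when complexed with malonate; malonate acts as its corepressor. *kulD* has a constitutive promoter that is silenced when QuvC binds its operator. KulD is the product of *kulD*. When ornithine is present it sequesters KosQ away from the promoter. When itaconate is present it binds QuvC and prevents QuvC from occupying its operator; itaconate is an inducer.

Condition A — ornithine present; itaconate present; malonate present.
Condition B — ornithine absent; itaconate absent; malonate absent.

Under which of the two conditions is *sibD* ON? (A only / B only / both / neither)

B only

Condition A:
Ornithine is present, so KosQ is inactive.
Itaconate is present, so QuvC is inactive.
With no repressor bound, *kulD* is transcribed.
So KulD is produced and active.
Malonate is present, so RudL is active.
With repressor KulD bound, *sibD* is not transcribed.
→ *sibD* is OFF in A.
Condition B:
Ornithine is absent, so KosQ is active.
Itaconate is absent, so QuvC is active.
With repressor QuvC bound, *kulD* is not transcribed.
So KulD is not produced.
Malonate is absent, so RudL is inactive.
No repressor is bound and KosQ is active, so *sibD* is transcribed.
→ *sibD* is ON in B.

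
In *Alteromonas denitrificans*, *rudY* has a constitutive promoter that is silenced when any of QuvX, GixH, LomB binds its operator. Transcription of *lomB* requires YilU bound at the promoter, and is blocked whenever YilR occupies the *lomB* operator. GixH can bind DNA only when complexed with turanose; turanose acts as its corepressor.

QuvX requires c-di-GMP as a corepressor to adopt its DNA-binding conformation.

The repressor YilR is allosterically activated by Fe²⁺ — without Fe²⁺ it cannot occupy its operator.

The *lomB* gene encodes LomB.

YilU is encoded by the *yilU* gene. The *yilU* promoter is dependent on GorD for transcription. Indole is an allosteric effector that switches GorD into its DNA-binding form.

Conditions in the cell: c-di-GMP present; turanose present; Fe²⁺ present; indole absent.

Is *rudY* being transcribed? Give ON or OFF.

c-di-GMP is present, so QuvX is active.
Turanose is present, so GixH is active.
Indole is absent, so GorD is inactive.
Required activator GorD is absent, so *yilU* is not transcribed.
So YilU is not produced.
Fe²⁺ is present, so YilR is active.
With repressor YilR bound, *lomB* is not transcribed.
So LomB is not produced.
With repressor QuvX bound, *rudY* is not transcribed.

OFF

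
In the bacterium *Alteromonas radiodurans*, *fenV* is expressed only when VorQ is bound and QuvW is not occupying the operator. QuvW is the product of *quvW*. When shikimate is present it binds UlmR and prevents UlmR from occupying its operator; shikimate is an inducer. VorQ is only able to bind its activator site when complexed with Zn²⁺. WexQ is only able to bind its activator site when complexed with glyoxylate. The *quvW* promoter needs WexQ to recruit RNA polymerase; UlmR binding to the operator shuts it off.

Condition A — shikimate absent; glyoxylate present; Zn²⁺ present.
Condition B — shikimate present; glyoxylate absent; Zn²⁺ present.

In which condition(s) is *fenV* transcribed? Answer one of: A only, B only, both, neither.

both

Condition A:
Shikimate is absent, so UlmR is active.
Glyoxylate is present, so WexQ is active.
With repressor UlmR bound, *quvW* is not transcribed.
So QuvW is not produced.
Zn²⁺ is present, so VorQ is active.
No repressor is bound and VorQ is active, so *fenV* is transcribed.
→ *fenV* is ON in A.
Condition B:
Shikimate is present, so UlmR is inactive.
Glyoxylate is absent, so WexQ is inactive.
Required activator WexQ is absent, so *quvW* is not transcribed.
So QuvW is not produced.
Zn²⁺ is present, so VorQ is active.
No repressor is bound and VorQ is active, so *fenV* is transcribed.
→ *fenV* is ON in B.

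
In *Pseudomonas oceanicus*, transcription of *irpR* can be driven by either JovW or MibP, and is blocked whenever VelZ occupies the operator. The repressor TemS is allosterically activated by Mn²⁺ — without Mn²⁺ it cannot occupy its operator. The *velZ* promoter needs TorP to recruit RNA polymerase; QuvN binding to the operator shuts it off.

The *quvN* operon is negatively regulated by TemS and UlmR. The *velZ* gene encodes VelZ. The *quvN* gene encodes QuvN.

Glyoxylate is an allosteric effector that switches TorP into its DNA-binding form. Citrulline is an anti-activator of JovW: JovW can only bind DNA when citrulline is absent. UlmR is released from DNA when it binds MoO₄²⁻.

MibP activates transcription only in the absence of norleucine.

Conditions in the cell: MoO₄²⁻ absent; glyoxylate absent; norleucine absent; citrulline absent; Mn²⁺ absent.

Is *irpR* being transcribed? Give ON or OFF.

Mn²⁺ is absent, so TemS is inactive.
MoO₄²⁻ is absent, so UlmR is active.
With repressor UlmR bound, *quvN* is not transcribed.
So QuvN is not produced.
Glyoxylate is absent, so TorP is inactive.
Required activator TorP is absent, so *velZ* is not transcribed.
So VelZ is not produced.
Citrulline is absent, so JovW is active.
Norleucine is absent, so MibP is active.
Activator JovW is present, so *irpR* is transcribed.

ON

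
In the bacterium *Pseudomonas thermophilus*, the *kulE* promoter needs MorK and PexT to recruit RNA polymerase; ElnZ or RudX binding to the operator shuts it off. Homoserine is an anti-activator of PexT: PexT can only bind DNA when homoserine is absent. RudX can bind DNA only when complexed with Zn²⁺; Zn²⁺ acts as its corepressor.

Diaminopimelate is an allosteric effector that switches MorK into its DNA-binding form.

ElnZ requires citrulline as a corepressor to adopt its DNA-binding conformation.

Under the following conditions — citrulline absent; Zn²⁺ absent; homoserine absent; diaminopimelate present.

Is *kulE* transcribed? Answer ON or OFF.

ON

Citrulline is absent, so ElnZ is inactive.
Zn²⁺ is absent, so RudX is inactive.
Diaminopimelate is present, so MorK is active.
Homoserine is absent, so PexT is active.
No repressor is bound and MorK and PexT are active, so *kulE* is transcribed.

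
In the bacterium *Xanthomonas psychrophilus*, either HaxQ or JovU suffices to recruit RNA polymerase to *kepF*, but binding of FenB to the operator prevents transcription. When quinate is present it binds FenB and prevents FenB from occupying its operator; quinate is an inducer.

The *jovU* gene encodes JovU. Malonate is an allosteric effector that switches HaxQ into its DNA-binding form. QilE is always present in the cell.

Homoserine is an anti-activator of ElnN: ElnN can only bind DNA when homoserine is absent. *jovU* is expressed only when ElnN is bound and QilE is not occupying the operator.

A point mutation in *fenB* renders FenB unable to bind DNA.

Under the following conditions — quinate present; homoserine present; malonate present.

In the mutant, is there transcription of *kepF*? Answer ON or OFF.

Malonate is present, so HaxQ is active.
QilE is produced constitutively and is active.
Homoserine is present, so ElnN is inactive.
With repressor QilE bound, *jovU* is not transcribed.
So JovU is not produced.
FenB is non-functional in this strain, so it has no effect.
Activator HaxQ is present, so *kepF* is transcribed.

ON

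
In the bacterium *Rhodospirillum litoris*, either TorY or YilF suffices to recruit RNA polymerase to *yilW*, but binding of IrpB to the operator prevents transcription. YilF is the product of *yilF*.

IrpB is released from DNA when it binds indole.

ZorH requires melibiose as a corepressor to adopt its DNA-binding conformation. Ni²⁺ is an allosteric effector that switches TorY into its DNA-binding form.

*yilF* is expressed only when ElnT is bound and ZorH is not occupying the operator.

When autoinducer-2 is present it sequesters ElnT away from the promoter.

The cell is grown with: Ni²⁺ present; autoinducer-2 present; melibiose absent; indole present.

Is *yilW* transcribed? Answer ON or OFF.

Ni²⁺ is present, so TorY is active.
Melibiose is absent, so ZorH is inactive.
Autoinducer-2 is present, so ElnT is inactive.
Required activator ElnT is absent, so *yilF* is not transcribed.
So YilF is not produced.
Indole is present, so IrpB is inactive.
Activator TorY is present, so *yilW* is transcribed.

ON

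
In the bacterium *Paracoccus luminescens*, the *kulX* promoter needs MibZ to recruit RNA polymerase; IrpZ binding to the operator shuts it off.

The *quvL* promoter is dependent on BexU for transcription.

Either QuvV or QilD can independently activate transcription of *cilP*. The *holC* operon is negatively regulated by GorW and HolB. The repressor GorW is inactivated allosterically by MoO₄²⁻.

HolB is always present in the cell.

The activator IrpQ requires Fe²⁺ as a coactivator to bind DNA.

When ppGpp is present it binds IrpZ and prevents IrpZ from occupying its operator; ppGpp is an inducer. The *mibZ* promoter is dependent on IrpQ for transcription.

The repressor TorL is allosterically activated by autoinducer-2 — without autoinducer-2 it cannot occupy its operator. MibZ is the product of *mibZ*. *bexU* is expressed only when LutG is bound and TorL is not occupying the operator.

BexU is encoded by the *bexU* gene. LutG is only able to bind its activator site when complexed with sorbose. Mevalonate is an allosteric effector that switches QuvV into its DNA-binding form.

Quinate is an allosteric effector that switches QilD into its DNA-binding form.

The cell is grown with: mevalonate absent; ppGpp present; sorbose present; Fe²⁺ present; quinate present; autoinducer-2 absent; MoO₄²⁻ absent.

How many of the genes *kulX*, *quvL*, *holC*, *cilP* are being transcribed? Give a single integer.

3

ppGpp is present, so IrpZ is inactive.
Fe²⁺ is present, so IrpQ is active.
No repressor is bound and IrpQ is active, so *mibZ* is transcribed.
So MibZ is produced and active.
No repressor is bound and MibZ is active, so *kulX* is transcribed.
→ *kulX* is ON.
Sorbose is present, so LutG is active.
Autoinducer-2 is absent, so TorL is inactive.
No repressor is bound and LutG is active, so *bexU* is transcribed.
So BexU is produced and active.
No repressor is bound and BexU is active, so *quvL* is transcribed.
→ *quvL* is ON.
MoO₄²⁻ is absent, so GorW is active.
HolB is produced constitutively and is active.
With repressor GorW bound, *holC* is not transcribed.
→ *holC* is OFF.
Mevalonate is absent, so QuvV is inactive.
Quinate is present, so QilD is active.
Activator QilD is present, so *cilP* is transcribed.
→ *cilP* is ON.
3 of the 4 genes are transcribed.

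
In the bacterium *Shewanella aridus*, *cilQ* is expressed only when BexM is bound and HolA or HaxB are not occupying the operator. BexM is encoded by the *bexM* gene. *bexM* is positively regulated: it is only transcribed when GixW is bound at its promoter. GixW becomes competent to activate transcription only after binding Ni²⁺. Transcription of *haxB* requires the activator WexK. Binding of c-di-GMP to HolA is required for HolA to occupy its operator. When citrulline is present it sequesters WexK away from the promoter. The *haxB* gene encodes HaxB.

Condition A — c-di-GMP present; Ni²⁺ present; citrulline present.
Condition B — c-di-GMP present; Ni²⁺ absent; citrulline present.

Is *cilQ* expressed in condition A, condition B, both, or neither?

neither

Condition A:
c-di-GMP is present, so HolA is active.
Ni²⁺ is present, so GixW is active.
No repressor is bound and GixW is active, so *bexM* is transcribed.
So BexM is produced and active.
Citrulline is present, so WexK is inactive.
Required activator WexK is absent, so *haxB* is not transcribed.
So HaxB is not produced.
With repressor HolA bound, *cilQ* is not transcribed.
→ *cilQ* is OFF in A.
Condition B:
c-di-GMP is present, so HolA is active.
Ni²⁺ is absent, so GixW is inactive.
Required activator GixW is absent, so *bexM* is not transcribed.
So BexM is not produced.
Citrulline is present, so WexK is inactive.
Required activator WexK is absent, so *haxB* is not transcribed.
So HaxB is not produced.
With repressor HolA bound, *cilQ* is not transcribed.
→ *cilQ* is OFF in B.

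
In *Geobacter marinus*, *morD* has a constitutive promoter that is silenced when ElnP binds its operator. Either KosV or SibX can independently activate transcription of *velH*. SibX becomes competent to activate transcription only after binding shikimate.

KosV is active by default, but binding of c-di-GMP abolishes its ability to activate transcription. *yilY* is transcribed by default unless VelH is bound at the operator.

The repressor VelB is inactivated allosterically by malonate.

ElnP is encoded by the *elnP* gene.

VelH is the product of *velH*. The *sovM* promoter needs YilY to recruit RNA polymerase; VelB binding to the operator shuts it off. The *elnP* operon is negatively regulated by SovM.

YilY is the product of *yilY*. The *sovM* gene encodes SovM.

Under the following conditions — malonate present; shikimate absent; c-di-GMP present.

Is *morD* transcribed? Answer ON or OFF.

c-di-GMP is present, so KosV is inactive.
Shikimate is absent, so SibX is inactive.
No activator is available at the *velH* promoter, so *velH* is not transcribed.
So VelH is not produced.
With no repressor bound, *yilY* is transcribed.
So YilY is produced and active.
Malonate is present, so VelB is inactive.
No repressor is bound and YilY is active, so *sovM* is transcribed.
So SovM is produced and active.
With repressor SovM bound, *elnP* is not transcribed.
So ElnP is not produced.
With no repressor bound, *morD* is transcribed.

ON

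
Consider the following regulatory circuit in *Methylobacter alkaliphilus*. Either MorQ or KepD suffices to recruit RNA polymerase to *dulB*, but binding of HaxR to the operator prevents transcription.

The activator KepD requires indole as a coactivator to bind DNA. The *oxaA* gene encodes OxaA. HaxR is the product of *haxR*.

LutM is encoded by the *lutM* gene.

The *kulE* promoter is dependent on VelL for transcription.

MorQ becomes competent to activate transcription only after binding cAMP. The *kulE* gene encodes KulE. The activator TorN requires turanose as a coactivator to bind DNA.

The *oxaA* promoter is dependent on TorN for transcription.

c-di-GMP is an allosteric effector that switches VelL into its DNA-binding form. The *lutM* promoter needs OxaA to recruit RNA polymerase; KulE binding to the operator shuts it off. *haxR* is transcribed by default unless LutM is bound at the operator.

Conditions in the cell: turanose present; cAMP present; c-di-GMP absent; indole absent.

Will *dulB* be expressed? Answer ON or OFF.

cAMP is present, so MorQ is active.
c-di-GMP is absent, so VelL is inactive.
Required activator VelL is absent, so *kulE* is not transcribed.
So KulE is not produced.
Turanose is present, so TorN is active.
No repressor is bound and TorN is active, so *oxaA* is transcribed.
So OxaA is produced and active.
No repressor is bound and OxaA is active, so *lutM* is transcribed.
So LutM is produced and active.
With repressor LutM bound, *haxR* is not transcribed.
So HaxR is not produced.
Indole is absent, so KepD is inactive.
Activator MorQ is present, so *dulB* is transcribed.

ON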